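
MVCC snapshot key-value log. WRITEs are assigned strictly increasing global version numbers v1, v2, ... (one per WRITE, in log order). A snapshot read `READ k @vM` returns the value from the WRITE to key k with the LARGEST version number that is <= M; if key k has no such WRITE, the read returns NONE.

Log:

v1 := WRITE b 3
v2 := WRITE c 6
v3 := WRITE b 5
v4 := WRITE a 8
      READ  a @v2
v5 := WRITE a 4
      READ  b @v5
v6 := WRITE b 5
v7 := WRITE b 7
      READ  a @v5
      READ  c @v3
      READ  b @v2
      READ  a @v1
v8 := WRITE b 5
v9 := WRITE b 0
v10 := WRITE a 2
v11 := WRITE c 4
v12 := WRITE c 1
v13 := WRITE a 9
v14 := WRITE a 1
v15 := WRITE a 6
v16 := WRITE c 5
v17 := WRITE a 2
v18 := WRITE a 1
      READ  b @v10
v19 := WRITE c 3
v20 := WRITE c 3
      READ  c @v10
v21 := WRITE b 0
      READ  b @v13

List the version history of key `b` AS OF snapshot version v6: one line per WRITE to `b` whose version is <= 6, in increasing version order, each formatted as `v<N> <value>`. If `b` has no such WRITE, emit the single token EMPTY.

Scan writes for key=b with version <= 6:
  v1 WRITE b 3 -> keep
  v2 WRITE c 6 -> skip
  v3 WRITE b 5 -> keep
  v4 WRITE a 8 -> skip
  v5 WRITE a 4 -> skip
  v6 WRITE b 5 -> keep
  v7 WRITE b 7 -> drop (> snap)
  v8 WRITE b 5 -> drop (> snap)
  v9 WRITE b 0 -> drop (> snap)
  v10 WRITE a 2 -> skip
  v11 WRITE c 4 -> skip
  v12 WRITE c 1 -> skip
  v13 WRITE a 9 -> skip
  v14 WRITE a 1 -> skip
  v15 WRITE a 6 -> skip
  v16 WRITE c 5 -> skip
  v17 WRITE a 2 -> skip
  v18 WRITE a 1 -> skip
  v19 WRITE c 3 -> skip
  v20 WRITE c 3 -> skip
  v21 WRITE b 0 -> drop (> snap)
Collected: [(1, 3), (3, 5), (6, 5)]

Answer: v1 3
v3 5
v6 5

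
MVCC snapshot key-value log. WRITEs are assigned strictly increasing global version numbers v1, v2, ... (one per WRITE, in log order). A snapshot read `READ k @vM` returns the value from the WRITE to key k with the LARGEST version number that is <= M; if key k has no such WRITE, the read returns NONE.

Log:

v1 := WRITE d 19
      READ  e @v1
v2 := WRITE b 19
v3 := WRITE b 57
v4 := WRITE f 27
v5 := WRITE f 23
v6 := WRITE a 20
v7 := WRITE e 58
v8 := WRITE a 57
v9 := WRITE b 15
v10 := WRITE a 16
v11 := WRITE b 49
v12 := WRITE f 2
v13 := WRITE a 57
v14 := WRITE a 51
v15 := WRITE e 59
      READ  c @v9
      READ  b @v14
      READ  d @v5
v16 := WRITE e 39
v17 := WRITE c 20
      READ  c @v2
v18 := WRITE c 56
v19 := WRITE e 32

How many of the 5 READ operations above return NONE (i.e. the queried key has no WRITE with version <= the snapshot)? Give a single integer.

Answer: 3

Derivation:
v1: WRITE d=19  (d history now [(1, 19)])
READ e @v1: history=[] -> no version <= 1 -> NONE
v2: WRITE b=19  (b history now [(2, 19)])
v3: WRITE b=57  (b history now [(2, 19), (3, 57)])
v4: WRITE f=27  (f history now [(4, 27)])
v5: WRITE f=23  (f history now [(4, 27), (5, 23)])
v6: WRITE a=20  (a history now [(6, 20)])
v7: WRITE e=58  (e history now [(7, 58)])
v8: WRITE a=57  (a history now [(6, 20), (8, 57)])
v9: WRITE b=15  (b history now [(2, 19), (3, 57), (9, 15)])
v10: WRITE a=16  (a history now [(6, 20), (8, 57), (10, 16)])
v11: WRITE b=49  (b history now [(2, 19), (3, 57), (9, 15), (11, 49)])
v12: WRITE f=2  (f history now [(4, 27), (5, 23), (12, 2)])
v13: WRITE a=57  (a history now [(6, 20), (8, 57), (10, 16), (13, 57)])
v14: WRITE a=51  (a history now [(6, 20), (8, 57), (10, 16), (13, 57), (14, 51)])
v15: WRITE e=59  (e history now [(7, 58), (15, 59)])
READ c @v9: history=[] -> no version <= 9 -> NONE
READ b @v14: history=[(2, 19), (3, 57), (9, 15), (11, 49)] -> pick v11 -> 49
READ d @v5: history=[(1, 19)] -> pick v1 -> 19
v16: WRITE e=39  (e history now [(7, 58), (15, 59), (16, 39)])
v17: WRITE c=20  (c history now [(17, 20)])
READ c @v2: history=[(17, 20)] -> no version <= 2 -> NONE
v18: WRITE c=56  (c history now [(17, 20), (18, 56)])
v19: WRITE e=32  (e history now [(7, 58), (15, 59), (16, 39), (19, 32)])
Read results in order: ['NONE', 'NONE', '49', '19', 'NONE']
NONE count = 3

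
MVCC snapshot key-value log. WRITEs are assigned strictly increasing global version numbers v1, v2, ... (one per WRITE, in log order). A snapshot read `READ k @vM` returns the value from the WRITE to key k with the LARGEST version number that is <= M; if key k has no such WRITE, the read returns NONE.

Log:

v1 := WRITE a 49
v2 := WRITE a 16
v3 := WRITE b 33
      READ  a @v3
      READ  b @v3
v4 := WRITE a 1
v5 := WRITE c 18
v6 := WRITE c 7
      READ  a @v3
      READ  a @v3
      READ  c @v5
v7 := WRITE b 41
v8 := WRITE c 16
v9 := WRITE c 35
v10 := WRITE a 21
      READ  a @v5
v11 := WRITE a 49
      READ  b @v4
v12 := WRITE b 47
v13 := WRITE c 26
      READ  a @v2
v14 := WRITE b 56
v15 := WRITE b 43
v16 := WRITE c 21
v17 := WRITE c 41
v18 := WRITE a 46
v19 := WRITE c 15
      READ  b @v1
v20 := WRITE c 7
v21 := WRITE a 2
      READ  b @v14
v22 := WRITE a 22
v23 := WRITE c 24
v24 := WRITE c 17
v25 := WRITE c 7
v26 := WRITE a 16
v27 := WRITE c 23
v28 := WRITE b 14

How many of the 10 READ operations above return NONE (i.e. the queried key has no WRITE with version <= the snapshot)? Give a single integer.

v1: WRITE a=49  (a history now [(1, 49)])
v2: WRITE a=16  (a history now [(1, 49), (2, 16)])
v3: WRITE b=33  (b history now [(3, 33)])
READ a @v3: history=[(1, 49), (2, 16)] -> pick v2 -> 16
READ b @v3: history=[(3, 33)] -> pick v3 -> 33
v4: WRITE a=1  (a history now [(1, 49), (2, 16), (4, 1)])
v5: WRITE c=18  (c history now [(5, 18)])
v6: WRITE c=7  (c history now [(5, 18), (6, 7)])
READ a @v3: history=[(1, 49), (2, 16), (4, 1)] -> pick v2 -> 16
READ a @v3: history=[(1, 49), (2, 16), (4, 1)] -> pick v2 -> 16
READ c @v5: history=[(5, 18), (6, 7)] -> pick v5 -> 18
v7: WRITE b=41  (b history now [(3, 33), (7, 41)])
v8: WRITE c=16  (c history now [(5, 18), (6, 7), (8, 16)])
v9: WRITE c=35  (c history now [(5, 18), (6, 7), (8, 16), (9, 35)])
v10: WRITE a=21  (a history now [(1, 49), (2, 16), (4, 1), (10, 21)])
READ a @v5: history=[(1, 49), (2, 16), (4, 1), (10, 21)] -> pick v4 -> 1
v11: WRITE a=49  (a history now [(1, 49), (2, 16), (4, 1), (10, 21), (11, 49)])
READ b @v4: history=[(3, 33), (7, 41)] -> pick v3 -> 33
v12: WRITE b=47  (b history now [(3, 33), (7, 41), (12, 47)])
v13: WRITE c=26  (c history now [(5, 18), (6, 7), (8, 16), (9, 35), (13, 26)])
READ a @v2: history=[(1, 49), (2, 16), (4, 1), (10, 21), (11, 49)] -> pick v2 -> 16
v14: WRITE b=56  (b history now [(3, 33), (7, 41), (12, 47), (14, 56)])
v15: WRITE b=43  (b history now [(3, 33), (7, 41), (12, 47), (14, 56), (15, 43)])
v16: WRITE c=21  (c history now [(5, 18), (6, 7), (8, 16), (9, 35), (13, 26), (16, 21)])
v17: WRITE c=41  (c history now [(5, 18), (6, 7), (8, 16), (9, 35), (13, 26), (16, 21), (17, 41)])
v18: WRITE a=46  (a history now [(1, 49), (2, 16), (4, 1), (10, 21), (11, 49), (18, 46)])
v19: WRITE c=15  (c history now [(5, 18), (6, 7), (8, 16), (9, 35), (13, 26), (16, 21), (17, 41), (19, 15)])
READ b @v1: history=[(3, 33), (7, 41), (12, 47), (14, 56), (15, 43)] -> no version <= 1 -> NONE
v20: WRITE c=7  (c history now [(5, 18), (6, 7), (8, 16), (9, 35), (13, 26), (16, 21), (17, 41), (19, 15), (20, 7)])
v21: WRITE a=2  (a history now [(1, 49), (2, 16), (4, 1), (10, 21), (11, 49), (18, 46), (21, 2)])
READ b @v14: history=[(3, 33), (7, 41), (12, 47), (14, 56), (15, 43)] -> pick v14 -> 56
v22: WRITE a=22  (a history now [(1, 49), (2, 16), (4, 1), (10, 21), (11, 49), (18, 46), (21, 2), (22, 22)])
v23: WRITE c=24  (c history now [(5, 18), (6, 7), (8, 16), (9, 35), (13, 26), (16, 21), (17, 41), (19, 15), (20, 7), (23, 24)])
v24: WRITE c=17  (c history now [(5, 18), (6, 7), (8, 16), (9, 35), (13, 26), (16, 21), (17, 41), (19, 15), (20, 7), (23, 24), (24, 17)])
v25: WRITE c=7  (c history now [(5, 18), (6, 7), (8, 16), (9, 35), (13, 26), (16, 21), (17, 41), (19, 15), (20, 7), (23, 24), (24, 17), (25, 7)])
v26: WRITE a=16  (a history now [(1, 49), (2, 16), (4, 1), (10, 21), (11, 49), (18, 46), (21, 2), (22, 22), (26, 16)])
v27: WRITE c=23  (c history now [(5, 18), (6, 7), (8, 16), (9, 35), (13, 26), (16, 21), (17, 41), (19, 15), (20, 7), (23, 24), (24, 17), (25, 7), (27, 23)])
v28: WRITE b=14  (b history now [(3, 33), (7, 41), (12, 47), (14, 56), (15, 43), (28, 14)])
Read results in order: ['16', '33', '16', '16', '18', '1', '33', '16', 'NONE', '56']
NONE count = 1

Answer: 1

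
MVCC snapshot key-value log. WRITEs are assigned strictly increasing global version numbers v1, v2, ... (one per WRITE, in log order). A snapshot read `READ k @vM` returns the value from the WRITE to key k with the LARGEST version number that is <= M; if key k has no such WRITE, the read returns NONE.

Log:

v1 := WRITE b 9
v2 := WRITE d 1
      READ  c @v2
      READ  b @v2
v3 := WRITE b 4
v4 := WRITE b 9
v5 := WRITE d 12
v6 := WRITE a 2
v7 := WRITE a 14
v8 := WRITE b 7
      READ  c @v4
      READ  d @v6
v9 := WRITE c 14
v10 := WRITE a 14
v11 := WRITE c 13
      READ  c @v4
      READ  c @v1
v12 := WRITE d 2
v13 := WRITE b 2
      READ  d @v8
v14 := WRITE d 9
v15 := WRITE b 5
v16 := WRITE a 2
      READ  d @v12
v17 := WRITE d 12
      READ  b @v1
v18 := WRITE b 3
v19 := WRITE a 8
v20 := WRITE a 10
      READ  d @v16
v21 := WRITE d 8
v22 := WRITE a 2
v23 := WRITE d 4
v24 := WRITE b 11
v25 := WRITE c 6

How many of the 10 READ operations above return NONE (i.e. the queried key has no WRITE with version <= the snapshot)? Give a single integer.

v1: WRITE b=9  (b history now [(1, 9)])
v2: WRITE d=1  (d history now [(2, 1)])
READ c @v2: history=[] -> no version <= 2 -> NONE
READ b @v2: history=[(1, 9)] -> pick v1 -> 9
v3: WRITE b=4  (b history now [(1, 9), (3, 4)])
v4: WRITE b=9  (b history now [(1, 9), (3, 4), (4, 9)])
v5: WRITE d=12  (d history now [(2, 1), (5, 12)])
v6: WRITE a=2  (a history now [(6, 2)])
v7: WRITE a=14  (a history now [(6, 2), (7, 14)])
v8: WRITE b=7  (b history now [(1, 9), (3, 4), (4, 9), (8, 7)])
READ c @v4: history=[] -> no version <= 4 -> NONE
READ d @v6: history=[(2, 1), (5, 12)] -> pick v5 -> 12
v9: WRITE c=14  (c history now [(9, 14)])
v10: WRITE a=14  (a history now [(6, 2), (7, 14), (10, 14)])
v11: WRITE c=13  (c history now [(9, 14), (11, 13)])
READ c @v4: history=[(9, 14), (11, 13)] -> no version <= 4 -> NONE
READ c @v1: history=[(9, 14), (11, 13)] -> no version <= 1 -> NONE
v12: WRITE d=2  (d history now [(2, 1), (5, 12), (12, 2)])
v13: WRITE b=2  (b history now [(1, 9), (3, 4), (4, 9), (8, 7), (13, 2)])
READ d @v8: history=[(2, 1), (5, 12), (12, 2)] -> pick v5 -> 12
v14: WRITE d=9  (d history now [(2, 1), (5, 12), (12, 2), (14, 9)])
v15: WRITE b=5  (b history now [(1, 9), (3, 4), (4, 9), (8, 7), (13, 2), (15, 5)])
v16: WRITE a=2  (a history now [(6, 2), (7, 14), (10, 14), (16, 2)])
READ d @v12: history=[(2, 1), (5, 12), (12, 2), (14, 9)] -> pick v12 -> 2
v17: WRITE d=12  (d history now [(2, 1), (5, 12), (12, 2), (14, 9), (17, 12)])
READ b @v1: history=[(1, 9), (3, 4), (4, 9), (8, 7), (13, 2), (15, 5)] -> pick v1 -> 9
v18: WRITE b=3  (b history now [(1, 9), (3, 4), (4, 9), (8, 7), (13, 2), (15, 5), (18, 3)])
v19: WRITE a=8  (a history now [(6, 2), (7, 14), (10, 14), (16, 2), (19, 8)])
v20: WRITE a=10  (a history now [(6, 2), (7, 14), (10, 14), (16, 2), (19, 8), (20, 10)])
READ d @v16: history=[(2, 1), (5, 12), (12, 2), (14, 9), (17, 12)] -> pick v14 -> 9
v21: WRITE d=8  (d history now [(2, 1), (5, 12), (12, 2), (14, 9), (17, 12), (21, 8)])
v22: WRITE a=2  (a history now [(6, 2), (7, 14), (10, 14), (16, 2), (19, 8), (20, 10), (22, 2)])
v23: WRITE d=4  (d history now [(2, 1), (5, 12), (12, 2), (14, 9), (17, 12), (21, 8), (23, 4)])
v24: WRITE b=11  (b history now [(1, 9), (3, 4), (4, 9), (8, 7), (13, 2), (15, 5), (18, 3), (24, 11)])
v25: WRITE c=6  (c history now [(9, 14), (11, 13), (25, 6)])
Read results in order: ['NONE', '9', 'NONE', '12', 'NONE', 'NONE', '12', '2', '9', '9']
NONE count = 4

Answer: 4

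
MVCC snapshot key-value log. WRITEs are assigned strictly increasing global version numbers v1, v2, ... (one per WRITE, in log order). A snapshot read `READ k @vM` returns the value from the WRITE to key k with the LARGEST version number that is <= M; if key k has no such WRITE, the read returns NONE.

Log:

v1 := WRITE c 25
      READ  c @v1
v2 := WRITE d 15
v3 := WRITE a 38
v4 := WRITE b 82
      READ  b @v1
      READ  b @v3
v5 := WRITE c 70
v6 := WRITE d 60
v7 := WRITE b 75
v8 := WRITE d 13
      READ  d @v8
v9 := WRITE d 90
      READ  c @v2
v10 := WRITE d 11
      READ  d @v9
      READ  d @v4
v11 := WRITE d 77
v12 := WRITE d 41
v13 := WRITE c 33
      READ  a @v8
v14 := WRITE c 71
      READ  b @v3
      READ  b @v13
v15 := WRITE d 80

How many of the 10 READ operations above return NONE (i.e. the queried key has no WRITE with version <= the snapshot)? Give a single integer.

Answer: 3

Derivation:
v1: WRITE c=25  (c history now [(1, 25)])
READ c @v1: history=[(1, 25)] -> pick v1 -> 25
v2: WRITE d=15  (d history now [(2, 15)])
v3: WRITE a=38  (a history now [(3, 38)])
v4: WRITE b=82  (b history now [(4, 82)])
READ b @v1: history=[(4, 82)] -> no version <= 1 -> NONE
READ b @v3: history=[(4, 82)] -> no version <= 3 -> NONE
v5: WRITE c=70  (c history now [(1, 25), (5, 70)])
v6: WRITE d=60  (d history now [(2, 15), (6, 60)])
v7: WRITE b=75  (b history now [(4, 82), (7, 75)])
v8: WRITE d=13  (d history now [(2, 15), (6, 60), (8, 13)])
READ d @v8: history=[(2, 15), (6, 60), (8, 13)] -> pick v8 -> 13
v9: WRITE d=90  (d history now [(2, 15), (6, 60), (8, 13), (9, 90)])
READ c @v2: history=[(1, 25), (5, 70)] -> pick v1 -> 25
v10: WRITE d=11  (d history now [(2, 15), (6, 60), (8, 13), (9, 90), (10, 11)])
READ d @v9: history=[(2, 15), (6, 60), (8, 13), (9, 90), (10, 11)] -> pick v9 -> 90
READ d @v4: history=[(2, 15), (6, 60), (8, 13), (9, 90), (10, 11)] -> pick v2 -> 15
v11: WRITE d=77  (d history now [(2, 15), (6, 60), (8, 13), (9, 90), (10, 11), (11, 77)])
v12: WRITE d=41  (d history now [(2, 15), (6, 60), (8, 13), (9, 90), (10, 11), (11, 77), (12, 41)])
v13: WRITE c=33  (c history now [(1, 25), (5, 70), (13, 33)])
READ a @v8: history=[(3, 38)] -> pick v3 -> 38
v14: WRITE c=71  (c history now [(1, 25), (5, 70), (13, 33), (14, 71)])
READ b @v3: history=[(4, 82), (7, 75)] -> no version <= 3 -> NONE
READ b @v13: history=[(4, 82), (7, 75)] -> pick v7 -> 75
v15: WRITE d=80  (d history now [(2, 15), (6, 60), (8, 13), (9, 90), (10, 11), (11, 77), (12, 41), (15, 80)])
Read results in order: ['25', 'NONE', 'NONE', '13', '25', '90', '15', '38', 'NONE', '75']
NONE count = 3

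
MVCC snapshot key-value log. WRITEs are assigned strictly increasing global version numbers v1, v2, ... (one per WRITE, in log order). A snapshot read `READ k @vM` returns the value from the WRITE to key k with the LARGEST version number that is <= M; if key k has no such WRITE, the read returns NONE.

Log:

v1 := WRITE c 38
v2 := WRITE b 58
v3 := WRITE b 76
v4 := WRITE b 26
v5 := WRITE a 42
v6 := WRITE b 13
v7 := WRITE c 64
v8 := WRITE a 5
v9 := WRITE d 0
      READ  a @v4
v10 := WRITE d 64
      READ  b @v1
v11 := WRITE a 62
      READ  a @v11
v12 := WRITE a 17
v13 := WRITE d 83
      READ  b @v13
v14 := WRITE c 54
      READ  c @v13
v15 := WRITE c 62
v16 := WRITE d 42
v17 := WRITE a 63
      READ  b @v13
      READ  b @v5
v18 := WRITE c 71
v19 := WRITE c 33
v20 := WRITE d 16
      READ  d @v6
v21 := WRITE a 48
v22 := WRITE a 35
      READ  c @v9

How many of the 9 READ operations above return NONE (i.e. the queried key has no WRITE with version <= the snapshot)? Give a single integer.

Answer: 3

Derivation:
v1: WRITE c=38  (c history now [(1, 38)])
v2: WRITE b=58  (b history now [(2, 58)])
v3: WRITE b=76  (b history now [(2, 58), (3, 76)])
v4: WRITE b=26  (b history now [(2, 58), (3, 76), (4, 26)])
v5: WRITE a=42  (a history now [(5, 42)])
v6: WRITE b=13  (b history now [(2, 58), (3, 76), (4, 26), (6, 13)])
v7: WRITE c=64  (c history now [(1, 38), (7, 64)])
v8: WRITE a=5  (a history now [(5, 42), (8, 5)])
v9: WRITE d=0  (d history now [(9, 0)])
READ a @v4: history=[(5, 42), (8, 5)] -> no version <= 4 -> NONE
v10: WRITE d=64  (d history now [(9, 0), (10, 64)])
READ b @v1: history=[(2, 58), (3, 76), (4, 26), (6, 13)] -> no version <= 1 -> NONE
v11: WRITE a=62  (a history now [(5, 42), (8, 5), (11, 62)])
READ a @v11: history=[(5, 42), (8, 5), (11, 62)] -> pick v11 -> 62
v12: WRITE a=17  (a history now [(5, 42), (8, 5), (11, 62), (12, 17)])
v13: WRITE d=83  (d history now [(9, 0), (10, 64), (13, 83)])
READ b @v13: history=[(2, 58), (3, 76), (4, 26), (6, 13)] -> pick v6 -> 13
v14: WRITE c=54  (c history now [(1, 38), (7, 64), (14, 54)])
READ c @v13: history=[(1, 38), (7, 64), (14, 54)] -> pick v7 -> 64
v15: WRITE c=62  (c history now [(1, 38), (7, 64), (14, 54), (15, 62)])
v16: WRITE d=42  (d history now [(9, 0), (10, 64), (13, 83), (16, 42)])
v17: WRITE a=63  (a history now [(5, 42), (8, 5), (11, 62), (12, 17), (17, 63)])
READ b @v13: history=[(2, 58), (3, 76), (4, 26), (6, 13)] -> pick v6 -> 13
READ b @v5: history=[(2, 58), (3, 76), (4, 26), (6, 13)] -> pick v4 -> 26
v18: WRITE c=71  (c history now [(1, 38), (7, 64), (14, 54), (15, 62), (18, 71)])
v19: WRITE c=33  (c history now [(1, 38), (7, 64), (14, 54), (15, 62), (18, 71), (19, 33)])
v20: WRITE d=16  (d history now [(9, 0), (10, 64), (13, 83), (16, 42), (20, 16)])
READ d @v6: history=[(9, 0), (10, 64), (13, 83), (16, 42), (20, 16)] -> no version <= 6 -> NONE
v21: WRITE a=48  (a history now [(5, 42), (8, 5), (11, 62), (12, 17), (17, 63), (21, 48)])
v22: WRITE a=35  (a history now [(5, 42), (8, 5), (11, 62), (12, 17), (17, 63), (21, 48), (22, 35)])
READ c @v9: history=[(1, 38), (7, 64), (14, 54), (15, 62), (18, 71), (19, 33)] -> pick v7 -> 64
Read results in order: ['NONE', 'NONE', '62', '13', '64', '13', '26', 'NONE', '64']
NONE count = 3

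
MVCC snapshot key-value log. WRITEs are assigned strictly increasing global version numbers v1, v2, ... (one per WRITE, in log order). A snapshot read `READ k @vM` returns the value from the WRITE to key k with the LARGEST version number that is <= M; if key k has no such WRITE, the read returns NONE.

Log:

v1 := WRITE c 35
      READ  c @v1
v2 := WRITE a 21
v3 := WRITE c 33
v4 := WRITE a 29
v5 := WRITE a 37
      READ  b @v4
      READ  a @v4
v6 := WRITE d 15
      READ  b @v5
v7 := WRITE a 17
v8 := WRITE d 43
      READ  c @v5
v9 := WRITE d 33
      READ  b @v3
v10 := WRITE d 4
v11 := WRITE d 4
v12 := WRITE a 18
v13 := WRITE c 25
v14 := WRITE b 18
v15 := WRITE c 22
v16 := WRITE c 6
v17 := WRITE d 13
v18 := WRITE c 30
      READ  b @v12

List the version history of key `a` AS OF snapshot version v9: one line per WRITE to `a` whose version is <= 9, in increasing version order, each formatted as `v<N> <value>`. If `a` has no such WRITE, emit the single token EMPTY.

Scan writes for key=a with version <= 9:
  v1 WRITE c 35 -> skip
  v2 WRITE a 21 -> keep
  v3 WRITE c 33 -> skip
  v4 WRITE a 29 -> keep
  v5 WRITE a 37 -> keep
  v6 WRITE d 15 -> skip
  v7 WRITE a 17 -> keep
  v8 WRITE d 43 -> skip
  v9 WRITE d 33 -> skip
  v10 WRITE d 4 -> skip
  v11 WRITE d 4 -> skip
  v12 WRITE a 18 -> drop (> snap)
  v13 WRITE c 25 -> skip
  v14 WRITE b 18 -> skip
  v15 WRITE c 22 -> skip
  v16 WRITE c 6 -> skip
  v17 WRITE d 13 -> skip
  v18 WRITE c 30 -> skip
Collected: [(2, 21), (4, 29), (5, 37), (7, 17)]

Answer: v2 21
v4 29
v5 37
v7 17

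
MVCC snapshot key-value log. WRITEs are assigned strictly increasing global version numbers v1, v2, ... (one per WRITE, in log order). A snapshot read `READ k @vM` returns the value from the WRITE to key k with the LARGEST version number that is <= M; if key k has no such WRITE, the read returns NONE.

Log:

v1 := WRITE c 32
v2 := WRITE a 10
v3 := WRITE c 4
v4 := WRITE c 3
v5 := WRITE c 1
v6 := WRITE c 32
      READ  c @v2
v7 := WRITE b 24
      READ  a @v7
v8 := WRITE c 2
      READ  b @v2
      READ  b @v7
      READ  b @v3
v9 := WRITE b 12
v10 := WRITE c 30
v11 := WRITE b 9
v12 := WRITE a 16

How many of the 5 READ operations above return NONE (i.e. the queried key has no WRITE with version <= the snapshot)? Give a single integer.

Answer: 2

Derivation:
v1: WRITE c=32  (c history now [(1, 32)])
v2: WRITE a=10  (a history now [(2, 10)])
v3: WRITE c=4  (c history now [(1, 32), (3, 4)])
v4: WRITE c=3  (c history now [(1, 32), (3, 4), (4, 3)])
v5: WRITE c=1  (c history now [(1, 32), (3, 4), (4, 3), (5, 1)])
v6: WRITE c=32  (c history now [(1, 32), (3, 4), (4, 3), (5, 1), (6, 32)])
READ c @v2: history=[(1, 32), (3, 4), (4, 3), (5, 1), (6, 32)] -> pick v1 -> 32
v7: WRITE b=24  (b history now [(7, 24)])
READ a @v7: history=[(2, 10)] -> pick v2 -> 10
v8: WRITE c=2  (c history now [(1, 32), (3, 4), (4, 3), (5, 1), (6, 32), (8, 2)])
READ b @v2: history=[(7, 24)] -> no version <= 2 -> NONE
READ b @v7: history=[(7, 24)] -> pick v7 -> 24
READ b @v3: history=[(7, 24)] -> no version <= 3 -> NONE
v9: WRITE b=12  (b history now [(7, 24), (9, 12)])
v10: WRITE c=30  (c history now [(1, 32), (3, 4), (4, 3), (5, 1), (6, 32), (8, 2), (10, 30)])
v11: WRITE b=9  (b history now [(7, 24), (9, 12), (11, 9)])
v12: WRITE a=16  (a history now [(2, 10), (12, 16)])
Read results in order: ['32', '10', 'NONE', '24', 'NONE']
NONE count = 2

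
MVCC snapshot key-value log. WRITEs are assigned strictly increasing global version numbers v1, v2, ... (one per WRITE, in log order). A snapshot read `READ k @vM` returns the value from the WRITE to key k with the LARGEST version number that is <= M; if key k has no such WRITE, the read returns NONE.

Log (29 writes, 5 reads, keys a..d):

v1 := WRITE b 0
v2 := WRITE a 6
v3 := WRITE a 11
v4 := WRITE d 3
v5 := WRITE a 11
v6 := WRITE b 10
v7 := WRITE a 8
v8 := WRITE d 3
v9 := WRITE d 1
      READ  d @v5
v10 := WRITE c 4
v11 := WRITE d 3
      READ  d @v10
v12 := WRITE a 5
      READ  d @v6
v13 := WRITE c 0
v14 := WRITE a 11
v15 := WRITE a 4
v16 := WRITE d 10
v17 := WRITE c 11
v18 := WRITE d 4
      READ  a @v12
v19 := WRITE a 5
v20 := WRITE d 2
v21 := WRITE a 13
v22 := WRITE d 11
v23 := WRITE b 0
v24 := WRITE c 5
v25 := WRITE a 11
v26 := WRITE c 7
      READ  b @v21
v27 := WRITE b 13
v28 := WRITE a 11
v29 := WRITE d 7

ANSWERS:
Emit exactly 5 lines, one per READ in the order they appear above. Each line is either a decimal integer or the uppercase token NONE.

Answer: 3
1
3
5
10

Derivation:
v1: WRITE b=0  (b history now [(1, 0)])
v2: WRITE a=6  (a history now [(2, 6)])
v3: WRITE a=11  (a history now [(2, 6), (3, 11)])
v4: WRITE d=3  (d history now [(4, 3)])
v5: WRITE a=11  (a history now [(2, 6), (3, 11), (5, 11)])
v6: WRITE b=10  (b history now [(1, 0), (6, 10)])
v7: WRITE a=8  (a history now [(2, 6), (3, 11), (5, 11), (7, 8)])
v8: WRITE d=3  (d history now [(4, 3), (8, 3)])
v9: WRITE d=1  (d history now [(4, 3), (8, 3), (9, 1)])
READ d @v5: history=[(4, 3), (8, 3), (9, 1)] -> pick v4 -> 3
v10: WRITE c=4  (c history now [(10, 4)])
v11: WRITE d=3  (d history now [(4, 3), (8, 3), (9, 1), (11, 3)])
READ d @v10: history=[(4, 3), (8, 3), (9, 1), (11, 3)] -> pick v9 -> 1
v12: WRITE a=5  (a history now [(2, 6), (3, 11), (5, 11), (7, 8), (12, 5)])
READ d @v6: history=[(4, 3), (8, 3), (9, 1), (11, 3)] -> pick v4 -> 3
v13: WRITE c=0  (c history now [(10, 4), (13, 0)])
v14: WRITE a=11  (a history now [(2, 6), (3, 11), (5, 11), (7, 8), (12, 5), (14, 11)])
v15: WRITE a=4  (a history now [(2, 6), (3, 11), (5, 11), (7, 8), (12, 5), (14, 11), (15, 4)])
v16: WRITE d=10  (d history now [(4, 3), (8, 3), (9, 1), (11, 3), (16, 10)])
v17: WRITE c=11  (c history now [(10, 4), (13, 0), (17, 11)])
v18: WRITE d=4  (d history now [(4, 3), (8, 3), (9, 1), (11, 3), (16, 10), (18, 4)])
READ a @v12: history=[(2, 6), (3, 11), (5, 11), (7, 8), (12, 5), (14, 11), (15, 4)] -> pick v12 -> 5
v19: WRITE a=5  (a history now [(2, 6), (3, 11), (5, 11), (7, 8), (12, 5), (14, 11), (15, 4), (19, 5)])
v20: WRITE d=2  (d history now [(4, 3), (8, 3), (9, 1), (11, 3), (16, 10), (18, 4), (20, 2)])
v21: WRITE a=13  (a history now [(2, 6), (3, 11), (5, 11), (7, 8), (12, 5), (14, 11), (15, 4), (19, 5), (21, 13)])
v22: WRITE d=11  (d history now [(4, 3), (8, 3), (9, 1), (11, 3), (16, 10), (18, 4), (20, 2), (22, 11)])
v23: WRITE b=0  (b history now [(1, 0), (6, 10), (23, 0)])
v24: WRITE c=5  (c history now [(10, 4), (13, 0), (17, 11), (24, 5)])
v25: WRITE a=11  (a history now [(2, 6), (3, 11), (5, 11), (7, 8), (12, 5), (14, 11), (15, 4), (19, 5), (21, 13), (25, 11)])
v26: WRITE c=7  (c history now [(10, 4), (13, 0), (17, 11), (24, 5), (26, 7)])
READ b @v21: history=[(1, 0), (6, 10), (23, 0)] -> pick v6 -> 10
v27: WRITE b=13  (b history now [(1, 0), (6, 10), (23, 0), (27, 13)])
v28: WRITE a=11  (a history now [(2, 6), (3, 11), (5, 11), (7, 8), (12, 5), (14, 11), (15, 4), (19, 5), (21, 13), (25, 11), (28, 11)])
v29: WRITE d=7  (d history now [(4, 3), (8, 3), (9, 1), (11, 3), (16, 10), (18, 4), (20, 2), (22, 11), (29, 7)])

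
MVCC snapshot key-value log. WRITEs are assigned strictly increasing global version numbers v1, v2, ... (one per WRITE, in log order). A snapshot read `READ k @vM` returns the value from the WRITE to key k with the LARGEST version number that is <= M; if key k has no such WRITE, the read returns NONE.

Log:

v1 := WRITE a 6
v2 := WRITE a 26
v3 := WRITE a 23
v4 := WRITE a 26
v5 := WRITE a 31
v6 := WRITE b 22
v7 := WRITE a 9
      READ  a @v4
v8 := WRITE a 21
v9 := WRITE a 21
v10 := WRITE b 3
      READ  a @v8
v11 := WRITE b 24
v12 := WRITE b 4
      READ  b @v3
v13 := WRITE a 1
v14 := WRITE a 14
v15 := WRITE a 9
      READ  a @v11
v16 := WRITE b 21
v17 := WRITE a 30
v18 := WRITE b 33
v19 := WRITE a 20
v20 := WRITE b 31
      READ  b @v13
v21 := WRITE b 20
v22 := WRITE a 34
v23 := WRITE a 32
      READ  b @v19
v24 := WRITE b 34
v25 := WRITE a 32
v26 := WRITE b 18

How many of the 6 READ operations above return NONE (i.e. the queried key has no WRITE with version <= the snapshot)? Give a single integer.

Answer: 1

Derivation:
v1: WRITE a=6  (a history now [(1, 6)])
v2: WRITE a=26  (a history now [(1, 6), (2, 26)])
v3: WRITE a=23  (a history now [(1, 6), (2, 26), (3, 23)])
v4: WRITE a=26  (a history now [(1, 6), (2, 26), (3, 23), (4, 26)])
v5: WRITE a=31  (a history now [(1, 6), (2, 26), (3, 23), (4, 26), (5, 31)])
v6: WRITE b=22  (b history now [(6, 22)])
v7: WRITE a=9  (a history now [(1, 6), (2, 26), (3, 23), (4, 26), (5, 31), (7, 9)])
READ a @v4: history=[(1, 6), (2, 26), (3, 23), (4, 26), (5, 31), (7, 9)] -> pick v4 -> 26
v8: WRITE a=21  (a history now [(1, 6), (2, 26), (3, 23), (4, 26), (5, 31), (7, 9), (8, 21)])
v9: WRITE a=21  (a history now [(1, 6), (2, 26), (3, 23), (4, 26), (5, 31), (7, 9), (8, 21), (9, 21)])
v10: WRITE b=3  (b history now [(6, 22), (10, 3)])
READ a @v8: history=[(1, 6), (2, 26), (3, 23), (4, 26), (5, 31), (7, 9), (8, 21), (9, 21)] -> pick v8 -> 21
v11: WRITE b=24  (b history now [(6, 22), (10, 3), (11, 24)])
v12: WRITE b=4  (b history now [(6, 22), (10, 3), (11, 24), (12, 4)])
READ b @v3: history=[(6, 22), (10, 3), (11, 24), (12, 4)] -> no version <= 3 -> NONE
v13: WRITE a=1  (a history now [(1, 6), (2, 26), (3, 23), (4, 26), (5, 31), (7, 9), (8, 21), (9, 21), (13, 1)])
v14: WRITE a=14  (a history now [(1, 6), (2, 26), (3, 23), (4, 26), (5, 31), (7, 9), (8, 21), (9, 21), (13, 1), (14, 14)])
v15: WRITE a=9  (a history now [(1, 6), (2, 26), (3, 23), (4, 26), (5, 31), (7, 9), (8, 21), (9, 21), (13, 1), (14, 14), (15, 9)])
READ a @v11: history=[(1, 6), (2, 26), (3, 23), (4, 26), (5, 31), (7, 9), (8, 21), (9, 21), (13, 1), (14, 14), (15, 9)] -> pick v9 -> 21
v16: WRITE b=21  (b history now [(6, 22), (10, 3), (11, 24), (12, 4), (16, 21)])
v17: WRITE a=30  (a history now [(1, 6), (2, 26), (3, 23), (4, 26), (5, 31), (7, 9), (8, 21), (9, 21), (13, 1), (14, 14), (15, 9), (17, 30)])
v18: WRITE b=33  (b history now [(6, 22), (10, 3), (11, 24), (12, 4), (16, 21), (18, 33)])
v19: WRITE a=20  (a history now [(1, 6), (2, 26), (3, 23), (4, 26), (5, 31), (7, 9), (8, 21), (9, 21), (13, 1), (14, 14), (15, 9), (17, 30), (19, 20)])
v20: WRITE b=31  (b history now [(6, 22), (10, 3), (11, 24), (12, 4), (16, 21), (18, 33), (20, 31)])
READ b @v13: history=[(6, 22), (10, 3), (11, 24), (12, 4), (16, 21), (18, 33), (20, 31)] -> pick v12 -> 4
v21: WRITE b=20  (b history now [(6, 22), (10, 3), (11, 24), (12, 4), (16, 21), (18, 33), (20, 31), (21, 20)])
v22: WRITE a=34  (a history now [(1, 6), (2, 26), (3, 23), (4, 26), (5, 31), (7, 9), (8, 21), (9, 21), (13, 1), (14, 14), (15, 9), (17, 30), (19, 20), (22, 34)])
v23: WRITE a=32  (a history now [(1, 6), (2, 26), (3, 23), (4, 26), (5, 31), (7, 9), (8, 21), (9, 21), (13, 1), (14, 14), (15, 9), (17, 30), (19, 20), (22, 34), (23, 32)])
READ b @v19: history=[(6, 22), (10, 3), (11, 24), (12, 4), (16, 21), (18, 33), (20, 31), (21, 20)] -> pick v18 -> 33
v24: WRITE b=34  (b history now [(6, 22), (10, 3), (11, 24), (12, 4), (16, 21), (18, 33), (20, 31), (21, 20), (24, 34)])
v25: WRITE a=32  (a history now [(1, 6), (2, 26), (3, 23), (4, 26), (5, 31), (7, 9), (8, 21), (9, 21), (13, 1), (14, 14), (15, 9), (17, 30), (19, 20), (22, 34), (23, 32), (25, 32)])
v26: WRITE b=18  (b history now [(6, 22), (10, 3), (11, 24), (12, 4), (16, 21), (18, 33), (20, 31), (21, 20), (24, 34), (26, 18)])
Read results in order: ['26', '21', 'NONE', '21', '4', '33']
NONE count = 1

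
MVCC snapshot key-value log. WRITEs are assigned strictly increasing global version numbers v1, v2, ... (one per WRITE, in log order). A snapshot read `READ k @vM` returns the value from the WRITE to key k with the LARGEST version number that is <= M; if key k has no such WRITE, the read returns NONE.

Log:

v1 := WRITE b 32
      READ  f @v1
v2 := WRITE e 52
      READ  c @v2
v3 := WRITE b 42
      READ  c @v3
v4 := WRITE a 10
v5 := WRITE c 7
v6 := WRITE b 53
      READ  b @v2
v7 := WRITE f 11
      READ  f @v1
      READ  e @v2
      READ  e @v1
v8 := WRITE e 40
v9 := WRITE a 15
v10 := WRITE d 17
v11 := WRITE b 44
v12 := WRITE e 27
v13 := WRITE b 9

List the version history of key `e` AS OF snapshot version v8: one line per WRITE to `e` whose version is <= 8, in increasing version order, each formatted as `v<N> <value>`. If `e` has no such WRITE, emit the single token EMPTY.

Scan writes for key=e with version <= 8:
  v1 WRITE b 32 -> skip
  v2 WRITE e 52 -> keep
  v3 WRITE b 42 -> skip
  v4 WRITE a 10 -> skip
  v5 WRITE c 7 -> skip
  v6 WRITE b 53 -> skip
  v7 WRITE f 11 -> skip
  v8 WRITE e 40 -> keep
  v9 WRITE a 15 -> skip
  v10 WRITE d 17 -> skip
  v11 WRITE b 44 -> skip
  v12 WRITE e 27 -> drop (> snap)
  v13 WRITE b 9 -> skip
Collected: [(2, 52), (8, 40)]

Answer: v2 52
v8 40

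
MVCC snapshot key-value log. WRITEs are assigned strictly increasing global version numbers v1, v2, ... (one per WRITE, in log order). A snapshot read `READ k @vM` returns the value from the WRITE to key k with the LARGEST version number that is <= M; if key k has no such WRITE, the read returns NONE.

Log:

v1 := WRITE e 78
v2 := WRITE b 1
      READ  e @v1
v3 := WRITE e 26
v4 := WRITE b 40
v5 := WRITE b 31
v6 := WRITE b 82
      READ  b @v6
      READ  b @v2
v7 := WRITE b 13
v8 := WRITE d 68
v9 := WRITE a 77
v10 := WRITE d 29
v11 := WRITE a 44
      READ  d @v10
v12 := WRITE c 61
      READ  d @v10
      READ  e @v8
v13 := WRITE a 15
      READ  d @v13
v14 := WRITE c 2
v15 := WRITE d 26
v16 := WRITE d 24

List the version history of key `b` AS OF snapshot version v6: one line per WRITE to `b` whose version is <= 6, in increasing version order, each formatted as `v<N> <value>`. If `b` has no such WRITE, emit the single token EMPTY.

Scan writes for key=b with version <= 6:
  v1 WRITE e 78 -> skip
  v2 WRITE b 1 -> keep
  v3 WRITE e 26 -> skip
  v4 WRITE b 40 -> keep
  v5 WRITE b 31 -> keep
  v6 WRITE b 82 -> keep
  v7 WRITE b 13 -> drop (> snap)
  v8 WRITE d 68 -> skip
  v9 WRITE a 77 -> skip
  v10 WRITE d 29 -> skip
  v11 WRITE a 44 -> skip
  v12 WRITE c 61 -> skip
  v13 WRITE a 15 -> skip
  v14 WRITE c 2 -> skip
  v15 WRITE d 26 -> skip
  v16 WRITE d 24 -> skip
Collected: [(2, 1), (4, 40), (5, 31), (6, 82)]

Answer: v2 1
v4 40
v5 31
v6 82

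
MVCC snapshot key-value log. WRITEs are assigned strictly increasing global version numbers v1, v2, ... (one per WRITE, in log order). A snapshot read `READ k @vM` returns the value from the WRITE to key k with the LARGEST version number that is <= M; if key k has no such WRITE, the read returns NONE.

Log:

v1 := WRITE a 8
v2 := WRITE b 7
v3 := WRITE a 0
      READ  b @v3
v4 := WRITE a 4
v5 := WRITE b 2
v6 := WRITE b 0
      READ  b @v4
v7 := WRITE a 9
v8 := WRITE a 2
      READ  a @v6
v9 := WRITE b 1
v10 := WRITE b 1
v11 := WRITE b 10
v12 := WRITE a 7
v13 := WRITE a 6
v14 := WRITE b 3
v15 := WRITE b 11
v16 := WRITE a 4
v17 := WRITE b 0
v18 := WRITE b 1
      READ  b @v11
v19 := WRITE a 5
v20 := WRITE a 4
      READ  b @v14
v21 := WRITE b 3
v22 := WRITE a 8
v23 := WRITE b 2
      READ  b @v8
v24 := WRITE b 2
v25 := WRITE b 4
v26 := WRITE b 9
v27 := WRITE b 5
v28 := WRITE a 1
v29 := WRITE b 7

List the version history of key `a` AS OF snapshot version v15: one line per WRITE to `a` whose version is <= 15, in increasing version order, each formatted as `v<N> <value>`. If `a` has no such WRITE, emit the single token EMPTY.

Scan writes for key=a with version <= 15:
  v1 WRITE a 8 -> keep
  v2 WRITE b 7 -> skip
  v3 WRITE a 0 -> keep
  v4 WRITE a 4 -> keep
  v5 WRITE b 2 -> skip
  v6 WRITE b 0 -> skip
  v7 WRITE a 9 -> keep
  v8 WRITE a 2 -> keep
  v9 WRITE b 1 -> skip
  v10 WRITE b 1 -> skip
  v11 WRITE b 10 -> skip
  v12 WRITE a 7 -> keep
  v13 WRITE a 6 -> keep
  v14 WRITE b 3 -> skip
  v15 WRITE b 11 -> skip
  v16 WRITE a 4 -> drop (> snap)
  v17 WRITE b 0 -> skip
  v18 WRITE b 1 -> skip
  v19 WRITE a 5 -> drop (> snap)
  v20 WRITE a 4 -> drop (> snap)
  v21 WRITE b 3 -> skip
  v22 WRITE a 8 -> drop (> snap)
  v23 WRITE b 2 -> skip
  v24 WRITE b 2 -> skip
  v25 WRITE b 4 -> skip
  v26 WRITE b 9 -> skip
  v27 WRITE b 5 -> skip
  v28 WRITE a 1 -> drop (> snap)
  v29 WRITE b 7 -> skip
Collected: [(1, 8), (3, 0), (4, 4), (7, 9), (8, 2), (12, 7), (13, 6)]

Answer: v1 8
v3 0
v4 4
v7 9
v8 2
v12 7
v13 6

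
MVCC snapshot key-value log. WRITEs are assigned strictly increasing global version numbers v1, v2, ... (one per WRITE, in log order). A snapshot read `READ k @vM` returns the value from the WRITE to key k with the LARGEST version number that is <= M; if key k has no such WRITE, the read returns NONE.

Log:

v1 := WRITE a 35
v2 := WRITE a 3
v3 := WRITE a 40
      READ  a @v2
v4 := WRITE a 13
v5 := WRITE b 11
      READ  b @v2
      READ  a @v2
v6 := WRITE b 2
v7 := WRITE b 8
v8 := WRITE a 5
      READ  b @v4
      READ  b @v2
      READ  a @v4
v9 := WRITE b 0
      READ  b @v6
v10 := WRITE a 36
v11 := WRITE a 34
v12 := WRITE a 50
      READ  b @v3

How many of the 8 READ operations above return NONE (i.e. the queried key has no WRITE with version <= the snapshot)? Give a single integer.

Answer: 4

Derivation:
v1: WRITE a=35  (a history now [(1, 35)])
v2: WRITE a=3  (a history now [(1, 35), (2, 3)])
v3: WRITE a=40  (a history now [(1, 35), (2, 3), (3, 40)])
READ a @v2: history=[(1, 35), (2, 3), (3, 40)] -> pick v2 -> 3
v4: WRITE a=13  (a history now [(1, 35), (2, 3), (3, 40), (4, 13)])
v5: WRITE b=11  (b history now [(5, 11)])
READ b @v2: history=[(5, 11)] -> no version <= 2 -> NONE
READ a @v2: history=[(1, 35), (2, 3), (3, 40), (4, 13)] -> pick v2 -> 3
v6: WRITE b=2  (b history now [(5, 11), (6, 2)])
v7: WRITE b=8  (b history now [(5, 11), (6, 2), (7, 8)])
v8: WRITE a=5  (a history now [(1, 35), (2, 3), (3, 40), (4, 13), (8, 5)])
READ b @v4: history=[(5, 11), (6, 2), (7, 8)] -> no version <= 4 -> NONE
READ b @v2: history=[(5, 11), (6, 2), (7, 8)] -> no version <= 2 -> NONE
READ a @v4: history=[(1, 35), (2, 3), (3, 40), (4, 13), (8, 5)] -> pick v4 -> 13
v9: WRITE b=0  (b history now [(5, 11), (6, 2), (7, 8), (9, 0)])
READ b @v6: history=[(5, 11), (6, 2), (7, 8), (9, 0)] -> pick v6 -> 2
v10: WRITE a=36  (a history now [(1, 35), (2, 3), (3, 40), (4, 13), (8, 5), (10, 36)])
v11: WRITE a=34  (a history now [(1, 35), (2, 3), (3, 40), (4, 13), (8, 5), (10, 36), (11, 34)])
v12: WRITE a=50  (a history now [(1, 35), (2, 3), (3, 40), (4, 13), (8, 5), (10, 36), (11, 34), (12, 50)])
READ b @v3: history=[(5, 11), (6, 2), (7, 8), (9, 0)] -> no version <= 3 -> NONE
Read results in order: ['3', 'NONE', '3', 'NONE', 'NONE', '13', '2', 'NONE']
NONE count = 4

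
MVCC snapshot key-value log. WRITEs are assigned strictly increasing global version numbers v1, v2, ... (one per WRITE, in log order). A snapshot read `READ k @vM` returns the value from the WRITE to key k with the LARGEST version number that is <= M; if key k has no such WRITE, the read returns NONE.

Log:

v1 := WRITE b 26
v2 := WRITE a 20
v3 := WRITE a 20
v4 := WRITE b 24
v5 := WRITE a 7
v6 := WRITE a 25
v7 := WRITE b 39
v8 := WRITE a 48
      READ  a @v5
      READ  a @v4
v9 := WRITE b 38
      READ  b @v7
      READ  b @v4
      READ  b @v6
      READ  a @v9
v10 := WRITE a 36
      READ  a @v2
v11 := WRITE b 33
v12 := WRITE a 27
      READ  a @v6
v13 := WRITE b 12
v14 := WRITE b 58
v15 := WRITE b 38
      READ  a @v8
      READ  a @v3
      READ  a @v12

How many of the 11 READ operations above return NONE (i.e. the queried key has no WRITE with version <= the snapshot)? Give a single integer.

Answer: 0

Derivation:
v1: WRITE b=26  (b history now [(1, 26)])
v2: WRITE a=20  (a history now [(2, 20)])
v3: WRITE a=20  (a history now [(2, 20), (3, 20)])
v4: WRITE b=24  (b history now [(1, 26), (4, 24)])
v5: WRITE a=7  (a history now [(2, 20), (3, 20), (5, 7)])
v6: WRITE a=25  (a history now [(2, 20), (3, 20), (5, 7), (6, 25)])
v7: WRITE b=39  (b history now [(1, 26), (4, 24), (7, 39)])
v8: WRITE a=48  (a history now [(2, 20), (3, 20), (5, 7), (6, 25), (8, 48)])
READ a @v5: history=[(2, 20), (3, 20), (5, 7), (6, 25), (8, 48)] -> pick v5 -> 7
READ a @v4: history=[(2, 20), (3, 20), (5, 7), (6, 25), (8, 48)] -> pick v3 -> 20
v9: WRITE b=38  (b history now [(1, 26), (4, 24), (7, 39), (9, 38)])
READ b @v7: history=[(1, 26), (4, 24), (7, 39), (9, 38)] -> pick v7 -> 39
READ b @v4: history=[(1, 26), (4, 24), (7, 39), (9, 38)] -> pick v4 -> 24
READ b @v6: history=[(1, 26), (4, 24), (7, 39), (9, 38)] -> pick v4 -> 24
READ a @v9: history=[(2, 20), (3, 20), (5, 7), (6, 25), (8, 48)] -> pick v8 -> 48
v10: WRITE a=36  (a history now [(2, 20), (3, 20), (5, 7), (6, 25), (8, 48), (10, 36)])
READ a @v2: history=[(2, 20), (3, 20), (5, 7), (6, 25), (8, 48), (10, 36)] -> pick v2 -> 20
v11: WRITE b=33  (b history now [(1, 26), (4, 24), (7, 39), (9, 38), (11, 33)])
v12: WRITE a=27  (a history now [(2, 20), (3, 20), (5, 7), (6, 25), (8, 48), (10, 36), (12, 27)])
READ a @v6: history=[(2, 20), (3, 20), (5, 7), (6, 25), (8, 48), (10, 36), (12, 27)] -> pick v6 -> 25
v13: WRITE b=12  (b history now [(1, 26), (4, 24), (7, 39), (9, 38), (11, 33), (13, 12)])
v14: WRITE b=58  (b history now [(1, 26), (4, 24), (7, 39), (9, 38), (11, 33), (13, 12), (14, 58)])
v15: WRITE b=38  (b history now [(1, 26), (4, 24), (7, 39), (9, 38), (11, 33), (13, 12), (14, 58), (15, 38)])
READ a @v8: history=[(2, 20), (3, 20), (5, 7), (6, 25), (8, 48), (10, 36), (12, 27)] -> pick v8 -> 48
READ a @v3: history=[(2, 20), (3, 20), (5, 7), (6, 25), (8, 48), (10, 36), (12, 27)] -> pick v3 -> 20
READ a @v12: history=[(2, 20), (3, 20), (5, 7), (6, 25), (8, 48), (10, 36), (12, 27)] -> pick v12 -> 27
Read results in order: ['7', '20', '39', '24', '24', '48', '20', '25', '48', '20', '27']
NONE count = 0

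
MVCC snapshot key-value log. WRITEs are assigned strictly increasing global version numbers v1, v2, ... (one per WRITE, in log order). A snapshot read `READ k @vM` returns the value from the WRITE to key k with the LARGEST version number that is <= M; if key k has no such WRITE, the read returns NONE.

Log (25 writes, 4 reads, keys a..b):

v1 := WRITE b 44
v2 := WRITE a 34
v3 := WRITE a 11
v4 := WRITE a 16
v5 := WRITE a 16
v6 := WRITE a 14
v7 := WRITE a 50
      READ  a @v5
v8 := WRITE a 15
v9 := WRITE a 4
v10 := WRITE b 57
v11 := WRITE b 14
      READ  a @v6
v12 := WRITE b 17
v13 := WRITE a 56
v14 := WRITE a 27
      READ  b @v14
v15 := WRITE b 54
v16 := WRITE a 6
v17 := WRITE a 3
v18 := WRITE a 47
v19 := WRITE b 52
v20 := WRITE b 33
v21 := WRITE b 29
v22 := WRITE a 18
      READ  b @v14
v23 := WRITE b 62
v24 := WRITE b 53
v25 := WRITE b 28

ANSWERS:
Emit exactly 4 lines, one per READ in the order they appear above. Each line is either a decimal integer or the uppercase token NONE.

Answer: 16
14
17
17

Derivation:
v1: WRITE b=44  (b history now [(1, 44)])
v2: WRITE a=34  (a history now [(2, 34)])
v3: WRITE a=11  (a history now [(2, 34), (3, 11)])
v4: WRITE a=16  (a history now [(2, 34), (3, 11), (4, 16)])
v5: WRITE a=16  (a history now [(2, 34), (3, 11), (4, 16), (5, 16)])
v6: WRITE a=14  (a history now [(2, 34), (3, 11), (4, 16), (5, 16), (6, 14)])
v7: WRITE a=50  (a history now [(2, 34), (3, 11), (4, 16), (5, 16), (6, 14), (7, 50)])
READ a @v5: history=[(2, 34), (3, 11), (4, 16), (5, 16), (6, 14), (7, 50)] -> pick v5 -> 16
v8: WRITE a=15  (a history now [(2, 34), (3, 11), (4, 16), (5, 16), (6, 14), (7, 50), (8, 15)])
v9: WRITE a=4  (a history now [(2, 34), (3, 11), (4, 16), (5, 16), (6, 14), (7, 50), (8, 15), (9, 4)])
v10: WRITE b=57  (b history now [(1, 44), (10, 57)])
v11: WRITE b=14  (b history now [(1, 44), (10, 57), (11, 14)])
READ a @v6: history=[(2, 34), (3, 11), (4, 16), (5, 16), (6, 14), (7, 50), (8, 15), (9, 4)] -> pick v6 -> 14
v12: WRITE b=17  (b history now [(1, 44), (10, 57), (11, 14), (12, 17)])
v13: WRITE a=56  (a history now [(2, 34), (3, 11), (4, 16), (5, 16), (6, 14), (7, 50), (8, 15), (9, 4), (13, 56)])
v14: WRITE a=27  (a history now [(2, 34), (3, 11), (4, 16), (5, 16), (6, 14), (7, 50), (8, 15), (9, 4), (13, 56), (14, 27)])
READ b @v14: history=[(1, 44), (10, 57), (11, 14), (12, 17)] -> pick v12 -> 17
v15: WRITE b=54  (b history now [(1, 44), (10, 57), (11, 14), (12, 17), (15, 54)])
v16: WRITE a=6  (a history now [(2, 34), (3, 11), (4, 16), (5, 16), (6, 14), (7, 50), (8, 15), (9, 4), (13, 56), (14, 27), (16, 6)])
v17: WRITE a=3  (a history now [(2, 34), (3, 11), (4, 16), (5, 16), (6, 14), (7, 50), (8, 15), (9, 4), (13, 56), (14, 27), (16, 6), (17, 3)])
v18: WRITE a=47  (a history now [(2, 34), (3, 11), (4, 16), (5, 16), (6, 14), (7, 50), (8, 15), (9, 4), (13, 56), (14, 27), (16, 6), (17, 3), (18, 47)])
v19: WRITE b=52  (b history now [(1, 44), (10, 57), (11, 14), (12, 17), (15, 54), (19, 52)])
v20: WRITE b=33  (b history now [(1, 44), (10, 57), (11, 14), (12, 17), (15, 54), (19, 52), (20, 33)])
v21: WRITE b=29  (b history now [(1, 44), (10, 57), (11, 14), (12, 17), (15, 54), (19, 52), (20, 33), (21, 29)])
v22: WRITE a=18  (a history now [(2, 34), (3, 11), (4, 16), (5, 16), (6, 14), (7, 50), (8, 15), (9, 4), (13, 56), (14, 27), (16, 6), (17, 3), (18, 47), (22, 18)])
READ b @v14: history=[(1, 44), (10, 57), (11, 14), (12, 17), (15, 54), (19, 52), (20, 33), (21, 29)] -> pick v12 -> 17
v23: WRITE b=62  (b history now [(1, 44), (10, 57), (11, 14), (12, 17), (15, 54), (19, 52), (20, 33), (21, 29), (23, 62)])
v24: WRITE b=53  (b history now [(1, 44), (10, 57), (11, 14), (12, 17), (15, 54), (19, 52), (20, 33), (21, 29), (23, 62), (24, 53)])
v25: WRITE b=28  (b history now [(1, 44), (10, 57), (11, 14), (12, 17), (15, 54), (19, 52), (20, 33), (21, 29), (23, 62), (24, 53), (25, 28)])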